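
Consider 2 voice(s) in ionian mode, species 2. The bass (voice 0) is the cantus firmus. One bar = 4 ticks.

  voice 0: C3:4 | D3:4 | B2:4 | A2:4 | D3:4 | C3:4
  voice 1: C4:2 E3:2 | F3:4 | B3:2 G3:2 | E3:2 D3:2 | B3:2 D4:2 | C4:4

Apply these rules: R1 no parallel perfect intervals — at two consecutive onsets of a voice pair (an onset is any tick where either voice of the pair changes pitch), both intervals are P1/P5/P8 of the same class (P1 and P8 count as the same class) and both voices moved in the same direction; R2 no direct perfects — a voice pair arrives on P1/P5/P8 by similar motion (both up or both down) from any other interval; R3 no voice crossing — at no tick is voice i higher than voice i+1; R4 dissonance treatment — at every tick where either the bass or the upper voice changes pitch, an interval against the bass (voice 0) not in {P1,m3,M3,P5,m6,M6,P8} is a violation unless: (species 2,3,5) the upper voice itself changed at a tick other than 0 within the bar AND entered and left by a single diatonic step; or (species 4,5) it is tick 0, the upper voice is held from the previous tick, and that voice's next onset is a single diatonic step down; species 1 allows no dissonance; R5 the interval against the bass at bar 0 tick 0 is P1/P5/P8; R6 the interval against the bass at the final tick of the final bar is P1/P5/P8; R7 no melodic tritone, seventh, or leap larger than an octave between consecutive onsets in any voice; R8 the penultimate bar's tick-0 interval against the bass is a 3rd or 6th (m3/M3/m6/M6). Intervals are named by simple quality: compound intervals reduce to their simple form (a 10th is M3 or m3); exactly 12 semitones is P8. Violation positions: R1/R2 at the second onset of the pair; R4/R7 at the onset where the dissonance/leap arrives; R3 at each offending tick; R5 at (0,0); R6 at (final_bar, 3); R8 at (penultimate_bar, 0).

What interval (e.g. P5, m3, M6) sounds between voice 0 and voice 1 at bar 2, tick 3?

m6

voice 0=B2 voice 1=G3 -> m6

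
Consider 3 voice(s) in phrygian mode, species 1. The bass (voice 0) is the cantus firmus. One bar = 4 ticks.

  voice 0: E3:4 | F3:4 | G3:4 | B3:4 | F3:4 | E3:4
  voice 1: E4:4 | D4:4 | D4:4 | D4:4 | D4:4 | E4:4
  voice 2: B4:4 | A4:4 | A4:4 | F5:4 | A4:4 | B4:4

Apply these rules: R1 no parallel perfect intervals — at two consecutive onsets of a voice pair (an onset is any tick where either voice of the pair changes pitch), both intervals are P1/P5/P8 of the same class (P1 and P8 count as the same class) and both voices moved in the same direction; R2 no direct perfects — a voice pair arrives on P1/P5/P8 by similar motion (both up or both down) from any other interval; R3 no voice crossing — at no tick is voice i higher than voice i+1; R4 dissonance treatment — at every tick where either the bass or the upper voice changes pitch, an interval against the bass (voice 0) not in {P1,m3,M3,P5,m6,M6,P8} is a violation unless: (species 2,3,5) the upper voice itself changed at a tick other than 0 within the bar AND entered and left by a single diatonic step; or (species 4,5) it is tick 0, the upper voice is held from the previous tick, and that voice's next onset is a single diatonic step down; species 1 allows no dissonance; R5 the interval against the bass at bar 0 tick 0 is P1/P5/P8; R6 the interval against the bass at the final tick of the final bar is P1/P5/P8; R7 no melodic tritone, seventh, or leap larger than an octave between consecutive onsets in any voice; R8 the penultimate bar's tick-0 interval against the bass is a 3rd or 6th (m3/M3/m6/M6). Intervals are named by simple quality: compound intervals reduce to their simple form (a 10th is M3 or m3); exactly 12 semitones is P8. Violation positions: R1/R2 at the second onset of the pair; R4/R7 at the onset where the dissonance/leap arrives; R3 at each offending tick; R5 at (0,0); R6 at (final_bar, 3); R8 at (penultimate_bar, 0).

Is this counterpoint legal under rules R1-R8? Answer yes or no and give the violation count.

bar 0: v0=E3 v1=E4 v2=B4 (P5)
bar 1: v0=F3 v1=D4 v2=A4 (M3)
bar 2: v0=G3 v1=D4 v2=A4 (M2)
bar 3: v0=B3 v1=D4 v2=F5 (TT)
bar 4: v0=F3 v1=D4 v2=A4 (M3)
bar 5: v0=E3 v1=E4 v2=B4 (P5)
  R1 @ bar1.0: E4/B4 P5 -> D4/A4 P5 similar
  R4 @ bar2.0: G3/A4 M2 untreated
  R4 @ bar3.0: B3/F5 TT untreated
  R7 @ bar4.0: B3->F3 leap 6st
  R1 @ bar5.0: D4/A4 P5 -> E4/B4 P5 similar

No (5 violations)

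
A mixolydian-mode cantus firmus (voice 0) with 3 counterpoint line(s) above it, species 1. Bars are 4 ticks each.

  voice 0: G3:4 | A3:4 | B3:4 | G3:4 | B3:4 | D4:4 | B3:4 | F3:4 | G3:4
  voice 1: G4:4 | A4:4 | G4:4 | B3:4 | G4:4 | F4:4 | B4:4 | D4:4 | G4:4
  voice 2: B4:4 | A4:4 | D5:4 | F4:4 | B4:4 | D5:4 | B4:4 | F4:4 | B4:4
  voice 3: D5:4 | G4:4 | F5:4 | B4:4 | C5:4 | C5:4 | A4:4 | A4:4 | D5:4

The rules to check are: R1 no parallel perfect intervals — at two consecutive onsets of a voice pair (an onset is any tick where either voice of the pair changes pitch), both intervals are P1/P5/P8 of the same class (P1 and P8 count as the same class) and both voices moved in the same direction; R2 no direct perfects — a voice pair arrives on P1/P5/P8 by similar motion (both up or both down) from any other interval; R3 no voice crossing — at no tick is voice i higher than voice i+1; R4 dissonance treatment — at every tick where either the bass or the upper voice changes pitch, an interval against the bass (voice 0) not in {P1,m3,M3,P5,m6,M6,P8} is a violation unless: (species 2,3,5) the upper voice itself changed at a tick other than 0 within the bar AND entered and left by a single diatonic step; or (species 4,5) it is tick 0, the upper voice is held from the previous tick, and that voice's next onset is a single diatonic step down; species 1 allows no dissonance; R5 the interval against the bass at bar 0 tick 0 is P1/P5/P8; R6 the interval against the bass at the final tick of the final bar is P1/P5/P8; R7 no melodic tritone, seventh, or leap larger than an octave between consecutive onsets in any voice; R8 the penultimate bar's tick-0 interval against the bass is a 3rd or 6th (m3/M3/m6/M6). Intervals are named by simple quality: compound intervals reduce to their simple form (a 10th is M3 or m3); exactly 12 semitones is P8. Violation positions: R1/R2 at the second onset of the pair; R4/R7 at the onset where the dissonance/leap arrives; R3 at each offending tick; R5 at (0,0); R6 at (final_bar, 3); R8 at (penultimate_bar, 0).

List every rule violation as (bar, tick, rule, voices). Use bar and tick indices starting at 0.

(0, 0, R5, (0, 2))
(1, 0, R1, (0, 1))
(1, 0, R3, (2, 3))
(1, 0, R4, (0, 3))
(1, 1, R3, (2, 3))
(1, 2, R3, (2, 3))
(1, 3, R3, (2, 3))
(2, 0, R4, (0, 3))
(2, 0, R7, (3,))
(3, 0, R2, (1, 3))
(3, 0, R4, (0, 2))
(3, 0, R7, (3,))
(4, 0, R2, (0, 2))
(4, 0, R4, (0, 3))
(4, 0, R7, (2,))
(5, 0, R1, (0, 2))
(5, 0, R3, (2, 3))
(5, 0, R4, (0, 3))
(5, 1, R3, (2, 3))
(5, 2, R3, (2, 3))
(5, 3, R3, (2, 3))
(6, 0, R1, (0, 2))
(6, 0, R3, (2, 3))
(6, 0, R4, (0, 3))
(6, 0, R7, (1,))
(6, 1, R3, (2, 3))
(6, 2, R3, (2, 3))
(6, 3, R3, (2, 3))
(7, 0, R1, (0, 2))
(7, 0, R7, (0,))
(7, 0, R7, (2,))
(7, 0, R8, (0, 2))
(8, 0, R1, (1, 3))
(8, 0, R2, (0, 1))
(8, 0, R2, (0, 3))
(8, 0, R7, (2,))
(8, 3, R6, (0, 2))

bar 0: v0=G3 v1=G4 v2=B4 v3=D5 downbeat P5
bar 1: v0=A3 v1=A4 v2=A4 v3=G4 downbeat m7
bar 2: v0=B3 v1=G4 v2=D5 v3=F5 downbeat TT
bar 3: v0=G3 v1=B3 v2=F4 v3=B4 downbeat M3
bar 4: v0=B3 v1=G4 v2=B4 v3=C5 downbeat m2
bar 5: v0=D4 v1=F4 v2=D5 v3=C5 downbeat m7
bar 6: v0=B3 v1=B4 v2=B4 v3=A4 downbeat m7
bar 7: v0=F3 v1=D4 v2=F4 v3=A4 downbeat M3
bar 8: v0=G3 v1=G4 v2=B4 v3=D5 downbeat P5
  -> R5 @ bar 0 tick 0 v(0, 2): opens on M3
  -> R1 @ bar 1 tick 0 v(0, 1): G3/G4 P8 -> A3/A4 P8 similar
  -> R3 @ bar 1 tick 0 v(2, 3): A4 above G4
  -> R4 @ bar 1 tick 0 v(0, 3): A3/G4 m7 untreated
  -> R3 @ bar 1 tick 1 v(2, 3): A4 above G4
  -> R3 @ bar 1 tick 2 v(2, 3): A4 above G4
  -> R3 @ bar 1 tick 3 v(2, 3): A4 above G4
  -> R4 @ bar 2 tick 0 v(0, 3): B3/F5 TT untreated
  -> R7 @ bar 2 tick 0 v(3,): G4->F5 leap 10st
  -> R2 @ bar 3 tick 0 v(1, 3): G4/F5 m7 -> B3/B4 P8 similar
  -> R4 @ bar 3 tick 0 v(0, 2): G3/F4 m7 untreated
  -> R7 @ bar 3 tick 0 v(3,): F5->B4 leap 6st
  -> R2 @ bar 4 tick 0 v(0, 2): G3/F4 m7 -> B3/B4 P8 similar
  -> R4 @ bar 4 tick 0 v(0, 3): B3/C5 m2 untreated
  -> R7 @ bar 4 tick 0 v(2,): F4->B4 leap 6st
  -> R1 @ bar 5 tick 0 v(0, 2): B3/B4 P8 -> D4/D5 P8 similar
  -> R3 @ bar 5 tick 0 v(2, 3): D5 above C5
  -> R4 @ bar 5 tick 0 v(0, 3): D4/C5 m7 untreated
  -> R3 @ bar 5 tick 1 v(2, 3): D5 above C5
  -> R3 @ bar 5 tick 2 v(2, 3): D5 above C5
  -> R3 @ bar 5 tick 3 v(2, 3): D5 above C5
  -> R1 @ bar 6 tick 0 v(0, 2): D4/D5 P8 -> B3/B4 P8 similar
  -> R3 @ bar 6 tick 0 v(2, 3): B4 above A4
  -> R4 @ bar 6 tick 0 v(0, 3): B3/A4 m7 untreated
  -> R7 @ bar 6 tick 0 v(1,): F4->B4 leap 6st
  -> R3 @ bar 6 tick 1 v(2, 3): B4 above A4
  -> R3 @ bar 6 tick 2 v(2, 3): B4 above A4
  -> R3 @ bar 6 tick 3 v(2, 3): B4 above A4
  -> R1 @ bar 7 tick 0 v(0, 2): B3/B4 P8 -> F3/F4 P8 similar
  -> R7 @ bar 7 tick 0 v(0,): B3->F3 leap 6st
  -> R7 @ bar 7 tick 0 v(2,): B4->F4 leap 6st
  -> R8 @ bar 7 tick 0 v(0, 2): penult P8 not 3rd/6th
  -> R1 @ bar 8 tick 0 v(1, 3): D4/A4 P5 -> G4/D5 P5 similar
  -> R2 @ bar 8 tick 0 v(0, 1): F3/D4 M6 -> G3/G4 P8 similar
  -> R2 @ bar 8 tick 0 v(0, 3): F3/A4 M3 -> G3/D5 P5 similar
  -> R7 @ bar 8 tick 0 v(2,): F4->B4 leap 6st
  -> R6 @ bar 8 tick 3 v(0, 2): closes on M3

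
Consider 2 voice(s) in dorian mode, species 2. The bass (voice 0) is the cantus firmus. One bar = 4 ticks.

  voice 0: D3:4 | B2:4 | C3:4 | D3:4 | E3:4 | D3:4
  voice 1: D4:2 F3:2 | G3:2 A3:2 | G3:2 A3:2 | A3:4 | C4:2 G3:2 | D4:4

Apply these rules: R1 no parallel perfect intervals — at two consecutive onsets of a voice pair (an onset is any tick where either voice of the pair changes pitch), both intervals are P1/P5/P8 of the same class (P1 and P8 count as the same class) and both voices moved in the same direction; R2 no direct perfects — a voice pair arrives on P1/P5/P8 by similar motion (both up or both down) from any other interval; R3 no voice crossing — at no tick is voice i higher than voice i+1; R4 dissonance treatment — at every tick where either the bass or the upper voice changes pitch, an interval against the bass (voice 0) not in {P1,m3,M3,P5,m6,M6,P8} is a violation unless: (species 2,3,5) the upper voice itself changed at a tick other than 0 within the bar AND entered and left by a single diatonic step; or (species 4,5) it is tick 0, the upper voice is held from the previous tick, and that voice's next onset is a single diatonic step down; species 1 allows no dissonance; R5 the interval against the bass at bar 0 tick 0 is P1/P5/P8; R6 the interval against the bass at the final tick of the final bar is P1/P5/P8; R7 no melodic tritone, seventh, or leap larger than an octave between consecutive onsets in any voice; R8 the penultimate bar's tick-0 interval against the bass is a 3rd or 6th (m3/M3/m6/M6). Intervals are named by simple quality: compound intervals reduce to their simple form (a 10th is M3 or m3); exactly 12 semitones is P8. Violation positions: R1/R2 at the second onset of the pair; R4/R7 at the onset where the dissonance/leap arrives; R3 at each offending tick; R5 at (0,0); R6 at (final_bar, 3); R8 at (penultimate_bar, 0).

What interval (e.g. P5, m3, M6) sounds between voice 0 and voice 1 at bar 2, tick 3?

M6

voice 0=C3 voice 1=A3 -> M6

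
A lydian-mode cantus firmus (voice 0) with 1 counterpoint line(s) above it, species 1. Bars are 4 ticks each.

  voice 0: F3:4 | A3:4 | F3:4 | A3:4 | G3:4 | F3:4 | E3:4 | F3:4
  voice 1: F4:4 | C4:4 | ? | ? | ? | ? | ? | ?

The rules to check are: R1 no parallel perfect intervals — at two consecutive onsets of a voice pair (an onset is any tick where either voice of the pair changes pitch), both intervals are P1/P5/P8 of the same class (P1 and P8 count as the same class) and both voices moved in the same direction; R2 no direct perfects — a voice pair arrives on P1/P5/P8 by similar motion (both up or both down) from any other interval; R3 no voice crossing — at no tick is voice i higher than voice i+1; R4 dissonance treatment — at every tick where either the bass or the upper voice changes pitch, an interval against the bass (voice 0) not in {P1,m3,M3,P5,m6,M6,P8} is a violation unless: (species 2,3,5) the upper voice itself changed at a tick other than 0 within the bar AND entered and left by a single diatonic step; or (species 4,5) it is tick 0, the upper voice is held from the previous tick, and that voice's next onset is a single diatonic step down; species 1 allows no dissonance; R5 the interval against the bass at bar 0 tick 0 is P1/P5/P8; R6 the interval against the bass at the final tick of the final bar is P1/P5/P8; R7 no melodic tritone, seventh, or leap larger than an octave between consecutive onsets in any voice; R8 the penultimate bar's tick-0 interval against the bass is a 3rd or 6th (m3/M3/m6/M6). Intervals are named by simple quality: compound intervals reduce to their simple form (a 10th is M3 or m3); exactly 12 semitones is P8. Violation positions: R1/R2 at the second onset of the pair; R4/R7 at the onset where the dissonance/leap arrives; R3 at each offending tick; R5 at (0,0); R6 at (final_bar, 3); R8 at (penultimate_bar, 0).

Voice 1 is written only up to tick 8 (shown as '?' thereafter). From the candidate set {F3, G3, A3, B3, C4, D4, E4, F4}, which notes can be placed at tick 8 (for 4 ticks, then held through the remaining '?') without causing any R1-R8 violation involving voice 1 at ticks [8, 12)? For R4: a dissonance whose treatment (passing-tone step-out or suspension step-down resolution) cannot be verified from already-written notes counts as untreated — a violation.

{A3, C4, D4, F4}

F3: violates R2
G3: violates R4
A3: legal
B3: violates R4
C4: legal
D4: legal
E4: violates R4
F4: legal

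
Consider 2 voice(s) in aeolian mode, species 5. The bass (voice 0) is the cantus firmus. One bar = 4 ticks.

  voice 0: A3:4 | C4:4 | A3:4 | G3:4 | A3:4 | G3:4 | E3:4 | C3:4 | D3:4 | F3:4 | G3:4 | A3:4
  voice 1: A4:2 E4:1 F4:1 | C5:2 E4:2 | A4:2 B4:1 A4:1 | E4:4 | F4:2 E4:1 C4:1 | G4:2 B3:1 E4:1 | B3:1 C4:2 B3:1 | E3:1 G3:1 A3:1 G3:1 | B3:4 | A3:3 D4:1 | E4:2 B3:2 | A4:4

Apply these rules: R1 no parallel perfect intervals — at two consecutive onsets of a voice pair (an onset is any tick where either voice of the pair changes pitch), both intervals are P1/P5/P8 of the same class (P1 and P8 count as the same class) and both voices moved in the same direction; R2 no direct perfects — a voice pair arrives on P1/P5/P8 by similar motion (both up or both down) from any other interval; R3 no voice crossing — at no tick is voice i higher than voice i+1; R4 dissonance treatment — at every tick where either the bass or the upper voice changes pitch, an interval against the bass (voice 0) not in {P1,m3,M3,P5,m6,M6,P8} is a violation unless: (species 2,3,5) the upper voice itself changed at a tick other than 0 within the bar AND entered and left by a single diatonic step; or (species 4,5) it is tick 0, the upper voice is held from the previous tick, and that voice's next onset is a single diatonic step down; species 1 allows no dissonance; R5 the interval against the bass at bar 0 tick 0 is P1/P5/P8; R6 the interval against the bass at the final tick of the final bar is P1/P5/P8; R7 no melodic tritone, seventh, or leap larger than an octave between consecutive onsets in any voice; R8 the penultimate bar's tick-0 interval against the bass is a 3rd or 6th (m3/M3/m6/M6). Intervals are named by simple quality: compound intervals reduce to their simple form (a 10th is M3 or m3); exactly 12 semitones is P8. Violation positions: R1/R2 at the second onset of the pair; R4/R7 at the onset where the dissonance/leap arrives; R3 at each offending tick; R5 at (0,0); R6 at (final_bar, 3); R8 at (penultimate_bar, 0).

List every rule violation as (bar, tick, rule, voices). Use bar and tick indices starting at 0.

bar 0: v0=A3 v1=A4 downbeat P8
bar 1: v0=C4 v1=C5 downbeat P8
bar 2: v0=A3 v1=A4 downbeat P8
bar 3: v0=G3 v1=E4 downbeat M6
bar 4: v0=A3 v1=F4 downbeat m6
bar 5: v0=G3 v1=G4 downbeat P8
bar 6: v0=E3 v1=B3 downbeat P5
bar 7: v0=C3 v1=E3 downbeat M3
bar 8: v0=D3 v1=B3 downbeat M6
bar 9: v0=F3 v1=A3 downbeat M3
bar 10: v0=G3 v1=E4 downbeat M6
bar 11: v0=A3 v1=A4 downbeat P8
  -> R2 @ bar 1 tick 0 v(0, 1): A3/F4 m6 -> C4/C5 P8 similar
  -> R2 @ bar 6 tick 0 v(0, 1): G3/E4 M6 -> E3/B3 P5 similar
  -> R2 @ bar 11 tick 0 v(0, 1): G3/B3 M3 -> A3/A4 P8 similar
  -> R7 @ bar 11 tick 0 v(1,): B3->A4 leap 10st

(1, 0, R2, (0, 1))
(6, 0, R2, (0, 1))
(11, 0, R2, (0, 1))
(11, 0, R7, (1,))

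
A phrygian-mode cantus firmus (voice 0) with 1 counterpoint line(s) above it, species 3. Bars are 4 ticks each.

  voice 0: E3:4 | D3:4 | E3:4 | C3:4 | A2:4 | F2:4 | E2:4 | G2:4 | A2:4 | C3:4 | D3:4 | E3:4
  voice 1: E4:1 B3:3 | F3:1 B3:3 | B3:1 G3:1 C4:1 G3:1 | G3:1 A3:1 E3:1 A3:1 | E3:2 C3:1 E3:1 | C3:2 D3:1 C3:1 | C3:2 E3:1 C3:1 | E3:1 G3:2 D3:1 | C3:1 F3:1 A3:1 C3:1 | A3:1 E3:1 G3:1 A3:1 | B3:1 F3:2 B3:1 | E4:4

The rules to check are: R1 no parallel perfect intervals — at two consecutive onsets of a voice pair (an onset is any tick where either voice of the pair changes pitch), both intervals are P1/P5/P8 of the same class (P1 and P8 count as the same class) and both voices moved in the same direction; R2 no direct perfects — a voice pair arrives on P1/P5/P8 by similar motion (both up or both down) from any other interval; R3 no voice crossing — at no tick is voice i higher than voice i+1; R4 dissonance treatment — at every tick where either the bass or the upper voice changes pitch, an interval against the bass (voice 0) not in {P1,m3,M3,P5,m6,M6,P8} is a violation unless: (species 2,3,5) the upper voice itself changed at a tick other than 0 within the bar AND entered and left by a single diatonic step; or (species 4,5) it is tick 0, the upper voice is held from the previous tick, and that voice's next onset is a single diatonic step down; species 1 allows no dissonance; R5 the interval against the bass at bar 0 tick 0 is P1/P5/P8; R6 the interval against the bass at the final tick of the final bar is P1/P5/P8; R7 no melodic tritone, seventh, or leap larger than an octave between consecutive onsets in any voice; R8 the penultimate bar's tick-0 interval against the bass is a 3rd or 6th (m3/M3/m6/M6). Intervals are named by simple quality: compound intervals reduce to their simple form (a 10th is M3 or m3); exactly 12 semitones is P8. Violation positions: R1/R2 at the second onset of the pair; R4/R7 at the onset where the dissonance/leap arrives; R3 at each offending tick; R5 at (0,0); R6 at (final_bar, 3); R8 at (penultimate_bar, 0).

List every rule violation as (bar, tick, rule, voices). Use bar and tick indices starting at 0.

bar 0: v0=E3 v1=E4 downbeat P8
bar 1: v0=D3 v1=F3 downbeat m3
bar 2: v0=E3 v1=B3 downbeat P5
bar 3: v0=C3 v1=G3 downbeat P5
bar 4: v0=A2 v1=E3 downbeat P5
bar 5: v0=F2 v1=C3 downbeat P5
bar 6: v0=E2 v1=C3 downbeat m6
bar 7: v0=G2 v1=E3 downbeat M6
bar 8: v0=A2 v1=C3 downbeat m3
bar 9: v0=C3 v1=A3 downbeat M6
bar 10: v0=D3 v1=B3 downbeat M6
bar 11: v0=E3 v1=E4 downbeat P8
  -> R7 @ bar 1 tick 0 v(1,): B3->F3 leap 6st
  -> R7 @ bar 1 tick 1 v(1,): F3->B3 leap 6st
  -> R2 @ bar 4 tick 0 v(0, 1): C3/A3 M6 -> A2/E3 P5 similar
  -> R1 @ bar 5 tick 0 v(0, 1): A2/E3 P5 -> F2/C3 P5 similar
  -> R7 @ bar 10 tick 1 v(1,): B3->F3 leap 6st
  -> R7 @ bar 10 tick 3 v(1,): F3->B3 leap 6st
  -> R2 @ bar 11 tick 0 v(0, 1): D3/B3 M6 -> E3/E4 P8 similar

(1, 0, R7, (1,))
(1, 1, R7, (1,))
(4, 0, R2, (0, 1))
(5, 0, R1, (0, 1))
(10, 1, R7, (1,))
(10, 3, R7, (1,))
(11, 0, R2, (0, 1))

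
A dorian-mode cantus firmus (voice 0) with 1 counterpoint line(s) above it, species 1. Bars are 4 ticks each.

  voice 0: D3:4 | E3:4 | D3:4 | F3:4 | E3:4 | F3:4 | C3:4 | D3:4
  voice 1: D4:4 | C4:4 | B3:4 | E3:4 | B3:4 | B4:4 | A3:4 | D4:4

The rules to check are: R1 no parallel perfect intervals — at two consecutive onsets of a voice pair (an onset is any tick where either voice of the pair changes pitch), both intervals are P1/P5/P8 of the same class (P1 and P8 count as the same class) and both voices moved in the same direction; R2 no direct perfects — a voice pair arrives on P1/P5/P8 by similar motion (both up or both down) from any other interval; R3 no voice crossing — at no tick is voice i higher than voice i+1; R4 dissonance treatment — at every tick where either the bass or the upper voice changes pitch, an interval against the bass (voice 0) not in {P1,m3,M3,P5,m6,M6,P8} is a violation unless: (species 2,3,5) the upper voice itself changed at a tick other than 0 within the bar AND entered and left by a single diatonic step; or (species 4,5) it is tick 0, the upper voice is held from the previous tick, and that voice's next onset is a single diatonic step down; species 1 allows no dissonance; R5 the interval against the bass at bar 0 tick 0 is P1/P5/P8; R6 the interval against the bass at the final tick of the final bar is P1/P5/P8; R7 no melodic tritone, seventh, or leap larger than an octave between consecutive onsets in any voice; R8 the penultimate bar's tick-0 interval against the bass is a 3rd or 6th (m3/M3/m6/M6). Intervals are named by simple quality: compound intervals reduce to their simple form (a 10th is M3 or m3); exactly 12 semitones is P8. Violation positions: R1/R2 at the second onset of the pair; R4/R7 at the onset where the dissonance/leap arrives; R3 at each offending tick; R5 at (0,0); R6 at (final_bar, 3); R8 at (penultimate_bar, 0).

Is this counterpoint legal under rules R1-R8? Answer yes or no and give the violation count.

No (8 violations)

bar 0: v0=D3 v1=D4 (P8)
bar 1: v0=E3 v1=C4 (m6)
bar 2: v0=D3 v1=B3 (M6)
bar 3: v0=F3 v1=E3 (m2)
bar 4: v0=E3 v1=B3 (P5)
bar 5: v0=F3 v1=B4 (TT)
bar 6: v0=C3 v1=A3 (M6)
bar 7: v0=D3 v1=D4 (P8)
  R3 @ bar3.0: F3 above E3
  R4 @ bar3.0: F3/E3 m2 untreated
  R3 @ bar3.1: F3 above E3
  R3 @ bar3.2: F3 above E3
  R3 @ bar3.3: F3 above E3
  R4 @ bar5.0: F3/B4 TT untreated
  R7 @ bar6.0: B4->A3 leap 14st
  R2 @ bar7.0: C3/A3 M6 -> D3/D4 P8 similar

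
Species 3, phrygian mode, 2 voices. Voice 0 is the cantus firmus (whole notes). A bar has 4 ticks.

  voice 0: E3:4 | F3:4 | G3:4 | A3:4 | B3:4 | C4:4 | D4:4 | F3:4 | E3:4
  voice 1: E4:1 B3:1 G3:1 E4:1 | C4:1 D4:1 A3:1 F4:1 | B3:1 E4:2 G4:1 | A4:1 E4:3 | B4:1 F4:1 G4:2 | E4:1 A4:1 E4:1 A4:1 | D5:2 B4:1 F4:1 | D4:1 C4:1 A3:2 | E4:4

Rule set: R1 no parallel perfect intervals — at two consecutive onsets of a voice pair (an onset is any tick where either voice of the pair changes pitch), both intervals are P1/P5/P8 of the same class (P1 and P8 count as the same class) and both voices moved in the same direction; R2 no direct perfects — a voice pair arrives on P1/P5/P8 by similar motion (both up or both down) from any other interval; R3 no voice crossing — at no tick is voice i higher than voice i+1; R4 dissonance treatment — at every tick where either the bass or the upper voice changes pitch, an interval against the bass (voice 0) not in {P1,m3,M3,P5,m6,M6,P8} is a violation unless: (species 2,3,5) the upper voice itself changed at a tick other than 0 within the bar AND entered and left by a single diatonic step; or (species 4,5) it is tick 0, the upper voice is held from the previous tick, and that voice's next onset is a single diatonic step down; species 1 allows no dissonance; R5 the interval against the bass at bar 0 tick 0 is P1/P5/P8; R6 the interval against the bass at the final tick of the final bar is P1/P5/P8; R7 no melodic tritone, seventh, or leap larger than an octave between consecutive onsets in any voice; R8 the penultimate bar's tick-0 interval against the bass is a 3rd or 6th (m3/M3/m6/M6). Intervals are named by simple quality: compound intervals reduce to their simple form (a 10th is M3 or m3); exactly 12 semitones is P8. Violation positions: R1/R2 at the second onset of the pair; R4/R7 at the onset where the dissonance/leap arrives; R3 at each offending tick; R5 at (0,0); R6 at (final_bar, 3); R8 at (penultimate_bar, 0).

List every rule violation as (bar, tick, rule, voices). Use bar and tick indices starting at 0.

(2, 0, R7, (1,))
(3, 0, R1, (0, 1))
(4, 0, R2, (0, 1))
(4, 1, R4, (0, 1))
(4, 1, R7, (1,))
(6, 0, R2, (0, 1))
(6, 3, R7, (1,))

bar 0: v0=E3 v1=E4 downbeat P8
bar 1: v0=F3 v1=C4 downbeat P5
bar 2: v0=G3 v1=B3 downbeat M3
bar 3: v0=A3 v1=A4 downbeat P8
bar 4: v0=B3 v1=B4 downbeat P8
bar 5: v0=C4 v1=E4 downbeat M3
bar 6: v0=D4 v1=D5 downbeat P8
bar 7: v0=F3 v1=D4 downbeat M6
bar 8: v0=E3 v1=E4 downbeat P8
  -> R7 @ bar 2 tick 0 v(1,): F4->B3 leap 6st
  -> R1 @ bar 3 tick 0 v(0, 1): G3/G4 P8 -> A3/A4 P8 similar
  -> R2 @ bar 4 tick 0 v(0, 1): A3/E4 P5 -> B3/B4 P8 similar
  -> R4 @ bar 4 tick 1 v(0, 1): B3/F4 TT untreated
  -> R7 @ bar 4 tick 1 v(1,): B4->F4 leap 6st
  -> R2 @ bar 6 tick 0 v(0, 1): C4/A4 M6 -> D4/D5 P8 similar
  -> R7 @ bar 6 tick 3 v(1,): B4->F4 leap 6st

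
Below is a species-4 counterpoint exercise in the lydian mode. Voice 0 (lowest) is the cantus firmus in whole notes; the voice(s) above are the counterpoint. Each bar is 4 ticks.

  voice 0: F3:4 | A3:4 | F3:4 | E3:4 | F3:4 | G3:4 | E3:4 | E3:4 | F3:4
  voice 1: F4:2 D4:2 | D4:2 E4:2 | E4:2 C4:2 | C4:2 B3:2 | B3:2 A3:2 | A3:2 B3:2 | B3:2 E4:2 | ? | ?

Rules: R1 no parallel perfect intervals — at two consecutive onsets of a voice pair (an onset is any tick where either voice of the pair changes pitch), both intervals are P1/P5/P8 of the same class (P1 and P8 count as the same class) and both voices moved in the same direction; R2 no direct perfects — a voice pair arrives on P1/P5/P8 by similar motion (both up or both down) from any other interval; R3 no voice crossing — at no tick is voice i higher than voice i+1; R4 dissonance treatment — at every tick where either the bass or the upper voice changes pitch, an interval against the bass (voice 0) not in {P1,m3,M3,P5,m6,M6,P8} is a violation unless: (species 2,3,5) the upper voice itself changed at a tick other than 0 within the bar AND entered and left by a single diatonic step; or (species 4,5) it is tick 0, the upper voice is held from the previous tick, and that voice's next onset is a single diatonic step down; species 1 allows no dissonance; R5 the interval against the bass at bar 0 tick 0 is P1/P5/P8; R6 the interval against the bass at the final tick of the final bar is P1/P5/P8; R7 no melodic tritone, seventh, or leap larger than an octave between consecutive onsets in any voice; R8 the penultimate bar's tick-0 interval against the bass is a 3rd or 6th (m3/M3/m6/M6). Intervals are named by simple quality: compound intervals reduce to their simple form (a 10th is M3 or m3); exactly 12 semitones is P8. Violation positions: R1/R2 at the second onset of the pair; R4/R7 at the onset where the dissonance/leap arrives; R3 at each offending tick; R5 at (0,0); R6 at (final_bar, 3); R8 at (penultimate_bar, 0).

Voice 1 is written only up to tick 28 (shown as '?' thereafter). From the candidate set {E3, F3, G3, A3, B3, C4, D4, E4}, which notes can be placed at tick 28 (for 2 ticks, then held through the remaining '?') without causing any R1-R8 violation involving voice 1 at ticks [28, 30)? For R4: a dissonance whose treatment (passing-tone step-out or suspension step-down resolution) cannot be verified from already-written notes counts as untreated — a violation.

{C4, G3}

E3: violates R8
F3: violates R4,R7,R8
G3: legal
A3: violates R4,R8
B3: violates R8
C4: legal
D4: violates R4,R8
E4: violates R8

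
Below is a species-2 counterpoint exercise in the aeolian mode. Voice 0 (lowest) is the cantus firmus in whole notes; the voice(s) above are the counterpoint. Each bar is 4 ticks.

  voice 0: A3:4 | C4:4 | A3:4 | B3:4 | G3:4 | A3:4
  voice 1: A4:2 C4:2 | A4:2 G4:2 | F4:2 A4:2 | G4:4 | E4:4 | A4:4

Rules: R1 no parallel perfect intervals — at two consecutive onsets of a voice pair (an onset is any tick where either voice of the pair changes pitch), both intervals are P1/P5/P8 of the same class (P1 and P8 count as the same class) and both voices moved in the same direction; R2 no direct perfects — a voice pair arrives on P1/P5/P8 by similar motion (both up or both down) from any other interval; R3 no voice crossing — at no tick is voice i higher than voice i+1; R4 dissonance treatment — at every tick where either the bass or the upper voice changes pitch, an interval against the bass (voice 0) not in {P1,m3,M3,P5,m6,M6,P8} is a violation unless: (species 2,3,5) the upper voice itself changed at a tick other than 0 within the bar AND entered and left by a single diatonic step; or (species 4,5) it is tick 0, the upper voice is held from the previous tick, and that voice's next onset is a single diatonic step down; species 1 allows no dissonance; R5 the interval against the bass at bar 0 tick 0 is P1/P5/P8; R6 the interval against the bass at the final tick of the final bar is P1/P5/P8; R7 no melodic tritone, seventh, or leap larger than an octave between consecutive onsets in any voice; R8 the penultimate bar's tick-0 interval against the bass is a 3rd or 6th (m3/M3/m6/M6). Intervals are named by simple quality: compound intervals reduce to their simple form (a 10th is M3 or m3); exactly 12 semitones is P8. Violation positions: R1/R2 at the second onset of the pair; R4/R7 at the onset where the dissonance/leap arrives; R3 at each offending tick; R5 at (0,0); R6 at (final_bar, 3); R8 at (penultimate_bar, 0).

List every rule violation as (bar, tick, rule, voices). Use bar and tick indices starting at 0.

bar 0: v0=A3 v1=A4 downbeat P8
bar 1: v0=C4 v1=A4 downbeat M6
bar 2: v0=A3 v1=F4 downbeat m6
bar 3: v0=B3 v1=G4 downbeat m6
bar 4: v0=G3 v1=E4 downbeat M6
bar 5: v0=A3 v1=A4 downbeat P8
  -> R2 @ bar 5 tick 0 v(0, 1): G3/E4 M6 -> A3/A4 P8 similar

(5, 0, R2, (0, 1))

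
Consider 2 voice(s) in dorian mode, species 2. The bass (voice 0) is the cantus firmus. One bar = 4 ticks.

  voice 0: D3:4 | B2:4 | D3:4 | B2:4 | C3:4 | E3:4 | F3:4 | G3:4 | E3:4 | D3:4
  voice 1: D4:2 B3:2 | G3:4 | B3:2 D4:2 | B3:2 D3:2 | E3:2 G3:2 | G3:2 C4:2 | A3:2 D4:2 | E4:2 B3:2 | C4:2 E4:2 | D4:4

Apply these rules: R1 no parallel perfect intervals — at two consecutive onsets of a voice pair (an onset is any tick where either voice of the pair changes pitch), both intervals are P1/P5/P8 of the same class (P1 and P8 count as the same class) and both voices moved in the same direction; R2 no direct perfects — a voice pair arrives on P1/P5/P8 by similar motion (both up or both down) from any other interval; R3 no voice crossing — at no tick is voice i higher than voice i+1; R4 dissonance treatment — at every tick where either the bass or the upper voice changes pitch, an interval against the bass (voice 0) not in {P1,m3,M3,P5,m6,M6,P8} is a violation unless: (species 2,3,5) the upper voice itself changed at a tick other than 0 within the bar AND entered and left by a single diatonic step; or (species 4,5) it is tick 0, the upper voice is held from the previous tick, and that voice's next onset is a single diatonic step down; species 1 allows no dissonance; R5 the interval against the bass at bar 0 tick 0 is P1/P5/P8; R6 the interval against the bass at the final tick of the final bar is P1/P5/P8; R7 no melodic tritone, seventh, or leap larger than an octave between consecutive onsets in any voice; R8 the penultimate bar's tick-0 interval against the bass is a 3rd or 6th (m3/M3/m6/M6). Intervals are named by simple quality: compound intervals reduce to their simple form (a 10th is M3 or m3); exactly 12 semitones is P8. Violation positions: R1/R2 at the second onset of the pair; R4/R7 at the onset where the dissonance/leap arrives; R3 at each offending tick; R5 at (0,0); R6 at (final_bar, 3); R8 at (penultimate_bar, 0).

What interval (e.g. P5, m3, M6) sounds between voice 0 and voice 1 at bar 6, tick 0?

voice 0=F3 voice 1=A3 -> M3

M3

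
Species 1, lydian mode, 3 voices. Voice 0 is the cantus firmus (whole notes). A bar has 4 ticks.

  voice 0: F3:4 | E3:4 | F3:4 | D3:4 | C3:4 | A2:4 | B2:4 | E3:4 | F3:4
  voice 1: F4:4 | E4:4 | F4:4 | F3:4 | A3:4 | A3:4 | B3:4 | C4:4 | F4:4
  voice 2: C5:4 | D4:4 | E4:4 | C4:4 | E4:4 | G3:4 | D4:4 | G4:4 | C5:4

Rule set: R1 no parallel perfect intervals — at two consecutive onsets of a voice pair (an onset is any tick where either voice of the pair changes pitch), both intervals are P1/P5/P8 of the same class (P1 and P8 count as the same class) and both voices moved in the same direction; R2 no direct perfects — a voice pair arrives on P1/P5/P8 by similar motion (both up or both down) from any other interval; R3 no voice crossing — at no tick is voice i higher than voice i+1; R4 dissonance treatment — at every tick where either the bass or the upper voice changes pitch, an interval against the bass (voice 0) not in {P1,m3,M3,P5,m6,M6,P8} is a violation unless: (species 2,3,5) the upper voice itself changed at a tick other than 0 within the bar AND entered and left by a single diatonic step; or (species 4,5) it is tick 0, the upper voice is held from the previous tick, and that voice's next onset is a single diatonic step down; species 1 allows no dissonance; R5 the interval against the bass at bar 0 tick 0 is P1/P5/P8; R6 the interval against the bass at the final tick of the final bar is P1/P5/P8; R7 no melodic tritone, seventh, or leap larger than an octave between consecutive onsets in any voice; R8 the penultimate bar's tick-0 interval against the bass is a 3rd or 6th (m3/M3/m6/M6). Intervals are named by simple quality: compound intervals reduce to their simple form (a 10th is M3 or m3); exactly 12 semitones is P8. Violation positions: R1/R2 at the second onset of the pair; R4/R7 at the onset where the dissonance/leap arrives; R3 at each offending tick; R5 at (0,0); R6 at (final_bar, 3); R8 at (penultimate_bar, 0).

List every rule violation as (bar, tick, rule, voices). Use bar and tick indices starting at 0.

(1, 0, R1, (0, 1))
(1, 0, R3, (1, 2))
(1, 0, R4, (0, 2))
(1, 0, R7, (2,))
(1, 1, R3, (1, 2))
(1, 2, R3, (1, 2))
(1, 3, R3, (1, 2))
(2, 0, R1, (0, 1))
(2, 0, R3, (1, 2))
(2, 0, R4, (0, 2))
(2, 1, R3, (1, 2))
(2, 2, R3, (1, 2))
(2, 3, R3, (1, 2))
(3, 0, R2, (1, 2))
(3, 0, R4, (0, 2))
(4, 0, R1, (1, 2))
(5, 0, R3, (1, 2))
(5, 0, R4, (0, 2))
(5, 1, R3, (1, 2))
(5, 2, R3, (1, 2))
(5, 3, R3, (1, 2))
(6, 0, R1, (0, 1))
(7, 0, R2, (1, 2))
(8, 0, R1, (1, 2))
(8, 0, R2, (0, 1))
(8, 0, R2, (0, 2))

bar 0: v0=F3 v1=F4 v2=C5 downbeat P5
bar 1: v0=E3 v1=E4 v2=D4 downbeat m7
bar 2: v0=F3 v1=F4 v2=E4 downbeat M7
bar 3: v0=D3 v1=F3 v2=C4 downbeat m7
bar 4: v0=C3 v1=A3 v2=E4 downbeat M3
bar 5: v0=A2 v1=A3 v2=G3 downbeat m7
bar 6: v0=B2 v1=B3 v2=D4 downbeat m3
bar 7: v0=E3 v1=C4 v2=G4 downbeat m3
bar 8: v0=F3 v1=F4 v2=C5 downbeat P5
  -> R1 @ bar 1 tick 0 v(0, 1): F3/F4 P8 -> E3/E4 P8 similar
  -> R3 @ bar 1 tick 0 v(1, 2): E4 above D4
  -> R4 @ bar 1 tick 0 v(0, 2): E3/D4 m7 untreated
  -> R7 @ bar 1 tick 0 v(2,): C5->D4 leap 10st
  -> R3 @ bar 1 tick 1 v(1, 2): E4 above D4
  -> R3 @ bar 1 tick 2 v(1, 2): E4 above D4
  -> R3 @ bar 1 tick 3 v(1, 2): E4 above D4
  -> R1 @ bar 2 tick 0 v(0, 1): E3/E4 P8 -> F3/F4 P8 similar
  -> R3 @ bar 2 tick 0 v(1, 2): F4 above E4
  -> R4 @ bar 2 tick 0 v(0, 2): F3/E4 M7 untreated
  -> R3 @ bar 2 tick 1 v(1, 2): F4 above E4
  -> R3 @ bar 2 tick 2 v(1, 2): F4 above E4
  -> R3 @ bar 2 tick 3 v(1, 2): F4 above E4
  -> R2 @ bar 3 tick 0 v(1, 2): F4/E4 m2 -> F3/C4 P5 similar
  -> R4 @ bar 3 tick 0 v(0, 2): D3/C4 m7 untreated
  -> R1 @ bar 4 tick 0 v(1, 2): F3/C4 P5 -> A3/E4 P5 similar
  -> R3 @ bar 5 tick 0 v(1, 2): A3 above G3
  -> R4 @ bar 5 tick 0 v(0, 2): A2/G3 m7 untreated
  -> R3 @ bar 5 tick 1 v(1, 2): A3 above G3
  -> R3 @ bar 5 tick 2 v(1, 2): A3 above G3
  -> R3 @ bar 5 tick 3 v(1, 2): A3 above G3
  -> R1 @ bar 6 tick 0 v(0, 1): A2/A3 P8 -> B2/B3 P8 similar
  -> R2 @ bar 7 tick 0 v(1, 2): B3/D4 m3 -> C4/G4 P5 similar
  -> R1 @ bar 8 tick 0 v(1, 2): C4/G4 P5 -> F4/C5 P5 similar
  -> R2 @ bar 8 tick 0 v(0, 1): E3/C4 m6 -> F3/F4 P8 similar
  -> R2 @ bar 8 tick 0 v(0, 2): E3/G4 m3 -> F3/C5 P5 similar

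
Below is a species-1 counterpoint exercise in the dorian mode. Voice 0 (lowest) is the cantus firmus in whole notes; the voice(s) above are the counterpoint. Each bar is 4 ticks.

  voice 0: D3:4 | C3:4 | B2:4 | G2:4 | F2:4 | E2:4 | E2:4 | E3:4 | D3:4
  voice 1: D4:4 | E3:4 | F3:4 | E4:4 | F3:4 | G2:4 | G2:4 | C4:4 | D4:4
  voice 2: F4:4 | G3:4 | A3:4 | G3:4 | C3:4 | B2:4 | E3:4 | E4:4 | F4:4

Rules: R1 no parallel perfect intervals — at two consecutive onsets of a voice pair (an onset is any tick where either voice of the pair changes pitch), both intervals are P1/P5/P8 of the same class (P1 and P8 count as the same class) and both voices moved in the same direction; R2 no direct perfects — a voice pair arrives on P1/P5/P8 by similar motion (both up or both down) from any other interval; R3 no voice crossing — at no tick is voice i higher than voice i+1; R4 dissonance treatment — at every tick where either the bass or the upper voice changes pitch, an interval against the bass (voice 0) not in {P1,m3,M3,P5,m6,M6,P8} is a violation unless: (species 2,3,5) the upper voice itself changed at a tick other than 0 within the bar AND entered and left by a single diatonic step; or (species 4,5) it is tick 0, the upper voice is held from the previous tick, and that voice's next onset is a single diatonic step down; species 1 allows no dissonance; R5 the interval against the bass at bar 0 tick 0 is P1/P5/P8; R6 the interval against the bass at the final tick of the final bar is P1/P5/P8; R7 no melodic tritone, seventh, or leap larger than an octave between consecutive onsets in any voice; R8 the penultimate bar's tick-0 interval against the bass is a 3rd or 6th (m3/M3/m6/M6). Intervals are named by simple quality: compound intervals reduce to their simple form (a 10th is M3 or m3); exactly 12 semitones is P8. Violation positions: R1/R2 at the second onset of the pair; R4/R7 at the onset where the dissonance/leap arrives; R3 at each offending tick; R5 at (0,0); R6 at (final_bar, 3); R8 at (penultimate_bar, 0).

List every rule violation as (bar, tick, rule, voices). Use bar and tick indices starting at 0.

(0, 0, R5, (0, 2))
(1, 0, R2, (0, 2))
(1, 0, R7, (1,))
(1, 0, R7, (2,))
(2, 0, R4, (0, 1))
(2, 0, R4, (0, 2))
(3, 0, R2, (0, 2))
(3, 0, R3, (1, 2))
(3, 0, R7, (1,))
(3, 1, R3, (1, 2))
(3, 2, R3, (1, 2))
(3, 3, R3, (1, 2))
(4, 0, R2, (0, 1))
(4, 0, R2, (0, 2))
(4, 0, R3, (1, 2))
(4, 0, R7, (1,))
(4, 1, R3, (1, 2))
(4, 2, R3, (1, 2))
(4, 3, R3, (1, 2))
(5, 0, R1, (0, 2))
(5, 0, R7, (1,))
(7, 0, R1, (0, 2))
(7, 0, R7, (1,))
(7, 0, R8, (0, 2))
(8, 3, R6, (0, 2))

bar 0: v0=D3 v1=D4 v2=F4 downbeat m3
bar 1: v0=C3 v1=E3 v2=G3 downbeat P5
bar 2: v0=B2 v1=F3 v2=A3 downbeat m7
bar 3: v0=G2 v1=E4 v2=G3 downbeat P8
bar 4: v0=F2 v1=F3 v2=C3 downbeat P5
bar 5: v0=E2 v1=G2 v2=B2 downbeat P5
bar 6: v0=E2 v1=G2 v2=E3 downbeat P8
bar 7: v0=E3 v1=C4 v2=E4 downbeat P8
bar 8: v0=D3 v1=D4 v2=F4 downbeat m3
  -> R5 @ bar 0 tick 0 v(0, 2): opens on m3
  -> R2 @ bar 1 tick 0 v(0, 2): D3/F4 m3 -> C3/G3 P5 similar
  -> R7 @ bar 1 tick 0 v(1,): D4->E3 leap 10st
  -> R7 @ bar 1 tick 0 v(2,): F4->G3 leap 10st
  -> R4 @ bar 2 tick 0 v(0, 1): B2/F3 TT untreated
  -> R4 @ bar 2 tick 0 v(0, 2): B2/A3 m7 untreated
  -> R2 @ bar 3 tick 0 v(0, 2): B2/A3 m7 -> G2/G3 P8 similar
  -> R3 @ bar 3 tick 0 v(1, 2): E4 above G3
  -> R7 @ bar 3 tick 0 v(1,): F3->E4 leap 11st
  -> R3 @ bar 3 tick 1 v(1, 2): E4 above G3
  -> R3 @ bar 3 tick 2 v(1, 2): E4 above G3
  -> R3 @ bar 3 tick 3 v(1, 2): E4 above G3
  -> R2 @ bar 4 tick 0 v(0, 1): G2/E4 M6 -> F2/F3 P8 similar
  -> R2 @ bar 4 tick 0 v(0, 2): G2/G3 P8 -> F2/C3 P5 similar
  -> R3 @ bar 4 tick 0 v(1, 2): F3 above C3
  -> R7 @ bar 4 tick 0 v(1,): E4->F3 leap 11st
  -> R3 @ bar 4 tick 1 v(1, 2): F3 above C3
  -> R3 @ bar 4 tick 2 v(1, 2): F3 above C3
  -> R3 @ bar 4 tick 3 v(1, 2): F3 above C3
  -> R1 @ bar 5 tick 0 v(0, 2): F2/C3 P5 -> E2/B2 P5 similar
  -> R7 @ bar 5 tick 0 v(1,): F3->G2 leap 10st
  -> R1 @ bar 7 tick 0 v(0, 2): E2/E3 P8 -> E3/E4 P8 similar
  -> R7 @ bar 7 tick 0 v(1,): G2->C4 leap 17st
  -> R8 @ bar 7 tick 0 v(0, 2): penult P8 not 3rd/6th
  -> R6 @ bar 8 tick 3 v(0, 2): closes on m3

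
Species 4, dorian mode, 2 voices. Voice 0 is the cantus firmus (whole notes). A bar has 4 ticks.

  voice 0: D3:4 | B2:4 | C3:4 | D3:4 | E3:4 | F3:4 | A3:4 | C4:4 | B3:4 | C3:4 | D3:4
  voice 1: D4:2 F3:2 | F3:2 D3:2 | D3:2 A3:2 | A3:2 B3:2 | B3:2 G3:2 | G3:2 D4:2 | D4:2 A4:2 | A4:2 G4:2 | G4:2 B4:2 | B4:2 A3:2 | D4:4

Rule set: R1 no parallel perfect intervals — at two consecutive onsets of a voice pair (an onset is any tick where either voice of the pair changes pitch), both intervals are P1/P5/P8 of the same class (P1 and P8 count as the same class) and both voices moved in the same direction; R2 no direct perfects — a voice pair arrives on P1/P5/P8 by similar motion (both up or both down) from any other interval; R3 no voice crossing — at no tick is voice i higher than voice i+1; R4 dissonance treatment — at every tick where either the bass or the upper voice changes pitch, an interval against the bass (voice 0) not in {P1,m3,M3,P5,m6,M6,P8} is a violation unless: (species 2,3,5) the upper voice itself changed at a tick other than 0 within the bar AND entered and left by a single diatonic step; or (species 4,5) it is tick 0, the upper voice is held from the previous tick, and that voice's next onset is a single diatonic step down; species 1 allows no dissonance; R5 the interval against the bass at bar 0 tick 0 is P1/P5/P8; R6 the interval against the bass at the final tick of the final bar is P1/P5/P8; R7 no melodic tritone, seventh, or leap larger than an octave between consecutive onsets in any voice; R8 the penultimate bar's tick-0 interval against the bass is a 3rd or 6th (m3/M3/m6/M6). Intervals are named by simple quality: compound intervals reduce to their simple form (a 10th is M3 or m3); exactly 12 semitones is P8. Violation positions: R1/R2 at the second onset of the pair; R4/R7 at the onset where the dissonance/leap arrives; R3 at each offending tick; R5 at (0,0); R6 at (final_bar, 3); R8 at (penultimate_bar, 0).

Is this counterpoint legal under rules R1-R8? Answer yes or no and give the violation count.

bar 0: v0=D3 v1=D4 (P8)
bar 1: v0=B2 v1=F3 (TT)
bar 2: v0=C3 v1=D3 (M2)
bar 3: v0=D3 v1=A3 (P5)
bar 4: v0=E3 v1=B3 (P5)
bar 5: v0=F3 v1=G3 (M2)
bar 6: v0=A3 v1=D4 (P4)
bar 7: v0=C4 v1=A4 (M6)
bar 8: v0=B3 v1=G4 (m6)
bar 9: v0=C3 v1=B4 (M7)
bar 10: v0=D3 v1=D4 (P8)
  R4 @ bar1.0: B2/F3 TT untreated
  R4 @ bar2.0: C3/D3 M2 untreated
  R4 @ bar5.0: F3/G3 M2 untreated
  R4 @ bar6.0: A3/D4 P4 untreated
  R4 @ bar9.0: C3/B4 M7 untreated
  R7 @ bar9.0: B3->C3 leap 11st
  R8 @ bar9.0: penult M7 not 3rd/6th
  R7 @ bar9.2: B4->A3 leap 14st
  R2 @ bar10.0: C3/A3 M6 -> D3/D4 P8 similar

No (9 violations)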